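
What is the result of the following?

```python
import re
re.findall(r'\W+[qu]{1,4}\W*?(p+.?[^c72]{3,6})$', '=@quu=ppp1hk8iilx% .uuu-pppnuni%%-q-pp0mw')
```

This matches one or more of a non-word character, then 1 to 4 of one of [qu], then zero or more of a non-word character (lazy); then one or more of the literal 'p', then optionally any character, then 3 to 6 of any character except [c72] (captured); then anchored at the end.
`findall` collects group 1 from the one match (1 total).

['pp0mw']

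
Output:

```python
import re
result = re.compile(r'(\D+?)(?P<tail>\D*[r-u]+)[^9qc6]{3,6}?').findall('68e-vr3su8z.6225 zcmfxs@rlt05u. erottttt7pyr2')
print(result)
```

Lazy quantifiers expand one character at a time until the remainder of the pattern can match.
Multiple groups make `findall` return tuples — one 2-tuple for each match.

[('e', '-vr'), (' ', 'zcmfxs@rlt'), ('.', ' erottttt')]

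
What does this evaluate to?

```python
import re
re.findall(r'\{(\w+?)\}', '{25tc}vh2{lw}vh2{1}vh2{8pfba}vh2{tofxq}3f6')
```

['25tc', 'lw', '1', '8pfba', 'tofxq']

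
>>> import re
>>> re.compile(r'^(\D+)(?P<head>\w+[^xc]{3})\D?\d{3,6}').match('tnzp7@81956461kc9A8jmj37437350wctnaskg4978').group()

`re.match` only tries the pattern at the start of the string.
The match spans [0:14] → 'tnzp7@81956461'.

'tnzp7@81956461'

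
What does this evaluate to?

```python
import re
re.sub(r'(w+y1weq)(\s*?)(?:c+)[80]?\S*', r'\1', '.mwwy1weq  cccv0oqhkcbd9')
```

'.mwwy1weq'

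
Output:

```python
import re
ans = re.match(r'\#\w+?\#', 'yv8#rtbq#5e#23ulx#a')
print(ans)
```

None

`match` is anchored at position 0; if the pattern doesn't fit there, it returns None.
Here the string doesn't start with a match, so the call returns None.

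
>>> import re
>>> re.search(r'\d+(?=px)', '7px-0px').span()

Because the assertion is zero-width, the text it checks is not consumed and won't appear in the result.
The match spans [0:1] → '7'.

(0, 1)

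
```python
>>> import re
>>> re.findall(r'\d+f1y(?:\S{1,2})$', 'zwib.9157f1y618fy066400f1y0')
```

['066400f1y0']

The pattern matches one or more of a digit, then the literal 'f1y'; then 1 to 2 of a non-whitespace character (non-capturing group); then anchored at the end.
Matches: at [17:27] → '066400f1y0'.
`findall` yields the raw match text (1 of them) because the pattern has no groups.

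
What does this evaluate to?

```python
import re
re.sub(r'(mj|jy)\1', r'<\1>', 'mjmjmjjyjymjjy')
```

'<mj>mj<jy>mjjy'

After group 1 captures some text, `\1` only succeeds where that same text appears again.
Matches: at [0:4] → 'mjmj'; at [6:10] → 'jyjy'.
Each match is replaced using the text its own group 1 captured.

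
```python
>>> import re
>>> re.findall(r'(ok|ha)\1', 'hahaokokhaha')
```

`\1` has to match the exact text group 1 already captured.
Scanning left to right: at [0:4] match 'haha', group 1 = 'ha'; at [4:8] match 'okok', group 1 = 'ok'; at [8:12] match 'haha', group 1 = 'ha'.
One capturing group, so `findall` returns just the captured substring from each match — 3 in all.

['ha', 'ok', 'ha']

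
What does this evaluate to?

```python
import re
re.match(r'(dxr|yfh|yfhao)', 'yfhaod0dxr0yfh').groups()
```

The match spans [0:3] → 'yfh'.
Captured: group 1 = 'yfh'.

('yfh',)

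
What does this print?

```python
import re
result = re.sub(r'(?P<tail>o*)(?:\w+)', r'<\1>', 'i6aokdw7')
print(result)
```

<>

Pattern: zero or more of a literal 'o' (captured as 'tail'); then one or more of a word character (non-capturing group).
Matches: at [0:8] → 'i6aokdw7'.
`\1` in the replacement pulls in group 1's text for each match.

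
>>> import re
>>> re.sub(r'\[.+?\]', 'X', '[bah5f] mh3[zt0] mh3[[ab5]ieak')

'X mh3X mh3Xieak'

Lazy quantifiers expand one character at a time until the remainder of the pattern can match.
Matches: at [0:7] → '[bah5f]'; at [11:16] → '[zt0]'; at [20:26] → '[[ab5]'.
`sub` substitutes 'X' at each match site.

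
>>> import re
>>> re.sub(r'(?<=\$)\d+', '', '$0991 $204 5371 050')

Because the assertion is zero-width, the text it checks is not consumed and won't appear in the result.
Matches: at [1:5] → '0991'; at [7:10] → '204'.
`sub` substitutes '' at each match site.

'$ $ 5371 050'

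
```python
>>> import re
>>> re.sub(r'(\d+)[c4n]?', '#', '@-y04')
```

'@-y#'

Pattern: one or more of a digit (captured); then optionally one of [c4n].
Each match is replaced by '#'.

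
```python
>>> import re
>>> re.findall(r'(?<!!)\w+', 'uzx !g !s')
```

['uzx']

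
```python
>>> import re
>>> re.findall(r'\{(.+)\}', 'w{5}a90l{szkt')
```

One capturing group, so `findall` returns just the captured substring from the one match — 1 in all.

['5']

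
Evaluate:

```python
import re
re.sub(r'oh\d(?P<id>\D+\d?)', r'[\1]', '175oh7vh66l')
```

'175[vh6]6l'

The pattern matches the literal 'oh', then a digit; then one or more of a non-digit, then optionally a digit (captured as 'id').
Matches: at [3:9] → 'oh7vh6'.
Each match is replaced using the text its own group 1 captured.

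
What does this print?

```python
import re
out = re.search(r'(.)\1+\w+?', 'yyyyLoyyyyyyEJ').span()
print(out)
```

(0, 5)

`\1` is not a pattern — it's the concrete string captured by group 1, re-applied verbatim.
`search` walks the string left to right and returns the first match it finds.
The match spans [0:5] → 'yyyyL'.
Captured: group 1 = 'y'.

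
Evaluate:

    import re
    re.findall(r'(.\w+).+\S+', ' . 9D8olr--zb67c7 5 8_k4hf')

This matches any character, then one or more of a word character (captured); then one or more of any character; then one or more of a non-whitespace character.
Matches: at [2:26] match ' 9D8olr--zb67c7 5 8_k4hf', group 1 = ' 9D8olr'.
One capturing group, so `findall` returns just the captured substring from the one match — 1 in all.

[' 9D8olr']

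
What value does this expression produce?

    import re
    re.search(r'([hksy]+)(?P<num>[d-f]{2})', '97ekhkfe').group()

'khkfe'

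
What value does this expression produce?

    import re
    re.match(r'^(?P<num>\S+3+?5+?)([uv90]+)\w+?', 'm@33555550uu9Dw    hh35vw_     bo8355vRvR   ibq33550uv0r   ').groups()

('m@3355555', '0uu9')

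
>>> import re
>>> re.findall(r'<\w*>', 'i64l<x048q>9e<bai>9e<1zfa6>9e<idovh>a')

Matches: at [4:11] → '<x048q>'; at [13:18] → '<bai>'; at [20:27] → '<1zfa6>'; at [29:36] → '<idovh>'.
Since nothing is captured, `findall` lists the 4 matched substrings directly.

['<x048q>', '<bai>', '<1zfa6>', '<idovh>']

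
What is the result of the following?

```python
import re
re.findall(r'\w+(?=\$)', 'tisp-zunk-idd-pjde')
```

With no groups in the pattern, `findall` gives back each whole match — 0 here.
Nothing in the string satisfies the pattern, so the list is empty.

[]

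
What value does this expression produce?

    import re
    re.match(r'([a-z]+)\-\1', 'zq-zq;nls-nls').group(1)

A backreference is literal: `\1` must see the identical characters the first group matched.
`re.match` only tries the pattern at the start of the string.
The match spans [0:5] → 'zq-zq'.
Captured: group 1 = 'zq'.

'zq'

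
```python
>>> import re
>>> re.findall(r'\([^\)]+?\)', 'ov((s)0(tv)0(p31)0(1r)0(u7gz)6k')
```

['((s)', '(tv)', '(p31)', '(1r)', '(u7gz)']

Matches: at [2:6] → '((s)'; at [7:11] → '(tv)'; at [12:17] → '(p31)'; at [18:22] → '(1r)'; at [23:29] → '(u7gz)'.
`findall` yields the raw match text (5 of them) because the pattern has no groups.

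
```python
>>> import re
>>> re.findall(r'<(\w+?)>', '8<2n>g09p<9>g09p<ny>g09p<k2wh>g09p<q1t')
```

['2n', '9', 'ny', 'k2wh']

`findall` collects group 1 from each match (4 total).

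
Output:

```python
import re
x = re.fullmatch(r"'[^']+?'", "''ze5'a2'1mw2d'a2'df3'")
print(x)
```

None

`re.fullmatch` is like wrapping the pattern in `^…$` (in single-line mode).
Here there's no way to consume every character, so the call returns None.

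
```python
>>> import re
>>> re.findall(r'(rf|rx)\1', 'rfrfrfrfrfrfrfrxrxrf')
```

A backreference is literal: `\1` must see the identical characters the first group matched.
Because there's exactly one group, `findall` drops the full match and keeps group 1 from each hit.

['rf', 'rf', 'rf', 'rx']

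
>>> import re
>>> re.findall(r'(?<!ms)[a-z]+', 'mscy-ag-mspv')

['mscy', 'ag', 'mspv']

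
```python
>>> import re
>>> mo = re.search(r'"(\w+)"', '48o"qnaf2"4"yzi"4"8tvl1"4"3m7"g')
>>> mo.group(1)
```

'qnaf2'

The match spans [3:10] → '"qnaf2"'.
Captured: group 1 = 'qnaf2'.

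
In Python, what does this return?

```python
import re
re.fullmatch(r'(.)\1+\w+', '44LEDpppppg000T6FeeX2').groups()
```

('4',)

A backreference is literal: `\1` must see the identical characters the first group matched.
`re.fullmatch` requires the pattern to consume the entire string.
The match spans [0:21] → '44LEDpppppg000T6FeeX2'.
Captured: group 1 = '4'.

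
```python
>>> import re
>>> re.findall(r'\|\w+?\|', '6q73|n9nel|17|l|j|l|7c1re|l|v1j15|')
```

['|n9nel|', '|l|', '|l|', '|l|']

With no groups in the pattern, `findall` gives back each whole match — 4 here.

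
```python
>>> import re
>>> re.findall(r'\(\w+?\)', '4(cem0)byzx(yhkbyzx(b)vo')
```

With no groups in the pattern, `findall` gives back each whole match — 2 here.

['(cem0)', '(b)']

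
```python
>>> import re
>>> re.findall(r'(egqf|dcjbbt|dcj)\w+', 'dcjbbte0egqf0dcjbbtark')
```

['dcjbbt']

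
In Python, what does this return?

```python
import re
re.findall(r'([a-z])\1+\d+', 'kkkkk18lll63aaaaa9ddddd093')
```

['k', 'l', 'a', 'd']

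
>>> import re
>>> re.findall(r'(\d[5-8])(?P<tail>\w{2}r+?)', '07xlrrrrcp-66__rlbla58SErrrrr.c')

Pattern: a digit, then a character in [5-8] (captured); then exactly 2 of a word character, then one or more of the literal 'r' (lazy) (captured as 'tail').
A `+?`/`*?`/`{m,n}?` starts at its minimum and grows only as far as needed for what follows to match.
Matches: at [0:5] match '07xlr', groups = ('07', 'xlr'); at [11:16] match '66__r', groups = ('66', '__r'); at [20:25] match '58SEr', groups = ('58', 'SEr').
2 groups means each result is a tuple of 2 captured strings — 3 here.

[('07', 'xlr'), ('66', '__r'), ('58', 'SEr')]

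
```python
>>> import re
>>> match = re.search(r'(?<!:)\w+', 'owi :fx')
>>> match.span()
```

(0, 3)

The negative lookahead/lookbehind blocks any match where the forbidden context is present.
Unlike `match`, `search` isn't anchored — it looks for the pattern anywhere in the string.
The match spans [0:3] → 'owi'.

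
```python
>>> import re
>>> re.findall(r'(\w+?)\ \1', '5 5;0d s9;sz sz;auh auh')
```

['5', 'sz', 'auh']

`\1` is not a pattern — it's the concrete string captured by group 1, re-applied verbatim.
Because there's exactly one group, `findall` drops the full match and keeps group 1 from each hit.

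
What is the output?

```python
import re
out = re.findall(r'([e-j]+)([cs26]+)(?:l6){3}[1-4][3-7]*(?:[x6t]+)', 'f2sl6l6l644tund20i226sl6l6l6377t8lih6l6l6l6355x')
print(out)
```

[('f', '2s'), ('i', '226s'), ('ih', '6')]

Pattern: one or more of a character in [e-j] (captured); then one or more of one of [cs26] (captured); then the literal 'l6' repeated 3 times, then a character in [1-4], then zero or more of a character in [3-7]; then one or more of one of [x6t] (non-capturing group).
Walking the string: at [0:12] match 'f2sl6l6l644t', groups = ('f', '2s'); at [17:32] match 'i226sl6l6l6377t', groups = ('i', '226s'); at [34:47] match 'ih6l6l6l6355x', groups = ('ih', '6').
2 groups means each result is a tuple of 2 captured strings — 3 here.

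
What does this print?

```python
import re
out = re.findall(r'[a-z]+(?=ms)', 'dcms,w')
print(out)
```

The lookaround is zero-width — it requires the adjacent text to match without consuming it, so the asserted text isn't part of the match.
Matches: at [0:2] → 'dc'.
Since nothing is captured, `findall` lists the 1 matched substring directly.

['dc']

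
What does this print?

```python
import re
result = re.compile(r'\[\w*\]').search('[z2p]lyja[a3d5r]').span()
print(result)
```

`search` walks the string left to right and returns the first match it finds.
The match spans [0:5] → '[z2p]'.

(0, 5)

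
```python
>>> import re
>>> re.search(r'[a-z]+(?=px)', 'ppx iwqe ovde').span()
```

Lookahead/lookbehind check context without consuming it, so the matched span excludes the asserted characters.
The match spans [0:1] → 'p'.

(0, 1)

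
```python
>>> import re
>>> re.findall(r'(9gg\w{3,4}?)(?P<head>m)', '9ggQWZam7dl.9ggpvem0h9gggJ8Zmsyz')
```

[('9ggQWZa', 'm'), ('9ggpve', 'm'), ('9gggJ8Z', 'm')]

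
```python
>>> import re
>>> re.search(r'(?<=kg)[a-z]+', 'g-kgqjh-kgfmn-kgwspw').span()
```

(4, 7)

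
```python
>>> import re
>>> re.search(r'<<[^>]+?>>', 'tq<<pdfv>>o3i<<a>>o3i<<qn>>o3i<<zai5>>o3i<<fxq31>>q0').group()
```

'<<pdfv>>'

The match spans [2:10] → '<<pdfv>>'.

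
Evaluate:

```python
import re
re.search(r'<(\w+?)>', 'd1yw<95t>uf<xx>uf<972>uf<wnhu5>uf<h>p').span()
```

(4, 9)

`search` walks the string left to right and returns the first match it finds.
The match spans [4:9] → '<95t>'.
Captured: group 1 = '95t'.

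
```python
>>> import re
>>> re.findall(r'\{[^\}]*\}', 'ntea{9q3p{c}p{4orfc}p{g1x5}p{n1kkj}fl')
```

['{9q3p{c}', '{4orfc}', '{g1x5}', '{n1kkj}']

Matches: at [4:12] → '{9q3p{c}'; at [13:20] → '{4orfc}'; at [21:27] → '{g1x5}'; at [28:35] → '{n1kkj}'.
With no groups in the pattern, `findall` gives back each whole match — 4 here.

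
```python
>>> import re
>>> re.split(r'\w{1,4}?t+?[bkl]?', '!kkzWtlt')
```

['!', 't']

The pattern matches 1 to 4 of a word character (lazy); then one or more of the literal 't' (lazy), then optionally one of [bkl].
Matches to split on: at [1:7] → 'kkzWtl'.
Each match becomes a cut point; 2 segments remain.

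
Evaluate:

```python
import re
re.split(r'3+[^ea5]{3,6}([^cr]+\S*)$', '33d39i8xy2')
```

['', 'y2', '']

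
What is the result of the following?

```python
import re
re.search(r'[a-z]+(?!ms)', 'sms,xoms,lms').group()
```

'sms'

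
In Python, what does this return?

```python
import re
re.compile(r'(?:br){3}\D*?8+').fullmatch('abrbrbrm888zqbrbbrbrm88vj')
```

None

The pattern matches the literal 'br' repeated 3 times, then zero or more of a non-digit (lazy); then one or more of a literal '8'.
`fullmatch` succeeds only if the pattern covers the string from start to end.
Here the pattern can't cover the whole string, so the call returns None.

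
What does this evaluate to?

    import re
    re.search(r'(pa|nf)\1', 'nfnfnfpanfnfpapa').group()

'nfnf'

The backreference `\1` re-matches whatever the first group consumed, character for character.
The match spans [0:4] → 'nfnf'.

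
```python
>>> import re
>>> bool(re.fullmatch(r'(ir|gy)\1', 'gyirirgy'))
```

`fullmatch` succeeds only if the pattern covers the string from start to end.
Here the string isn't matched end-to-end, so the call returns None, and `bool(None)` is False.

False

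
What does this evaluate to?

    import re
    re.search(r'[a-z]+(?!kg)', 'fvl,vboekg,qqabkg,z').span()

(0, 3)

The negative lookahead/lookbehind blocks any match where the forbidden context is present.
Unlike `match`, `search` isn't anchored — it looks for the pattern anywhere in the string.
The match spans [0:3] → 'fvl'.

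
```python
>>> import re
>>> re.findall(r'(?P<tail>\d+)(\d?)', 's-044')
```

[('044', '')]

Pattern: one or more of a digit (captured as 'tail'); then optionally a digit (captured).
Scanning left to right: at [2:5] match '044', groups = ('044', '').
Multiple groups make `findall` return tuples — one 2-tuple for the one match.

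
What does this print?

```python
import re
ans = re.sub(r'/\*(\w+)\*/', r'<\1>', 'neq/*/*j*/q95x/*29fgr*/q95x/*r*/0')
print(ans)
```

Each match is replaced using the text its own group 1 captured.

neq/*<j>q95x<29fgr>q95x<r>0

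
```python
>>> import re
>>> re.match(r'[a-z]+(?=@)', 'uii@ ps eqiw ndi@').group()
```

'uii'

Lookahead/lookbehind check context without consuming it, so the matched span excludes the asserted characters.
`re.match` only tries the pattern at the start of the string.
The match spans [0:3] → 'uii'.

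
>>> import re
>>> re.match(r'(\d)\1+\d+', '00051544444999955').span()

`\1` has to match the exact text group 1 already captured.
With `match`, the pattern is implicitly anchored at the beginning.
The match spans [0:17] → '00051544444999955'.
Captured: group 1 = '0'.

(0, 17)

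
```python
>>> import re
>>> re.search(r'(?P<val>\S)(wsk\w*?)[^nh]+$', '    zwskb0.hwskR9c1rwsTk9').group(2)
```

'wsk'

The match spans [11:25] → 'hwskR9c1rwsTk9'.
Captured: group 1 = 'h', group 2 = 'wsk'.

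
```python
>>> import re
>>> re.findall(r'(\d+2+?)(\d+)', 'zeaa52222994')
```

[('52222', '994')]

2 groups means the one result is a tuple of 2 captured strings — 1 here.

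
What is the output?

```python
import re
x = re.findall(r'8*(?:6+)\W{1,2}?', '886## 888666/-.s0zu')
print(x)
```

The pattern matches zero or more of a literal '8'; then one or more of a literal '6' (non-capturing group); then 1 to 2 of a non-word character (lazy).
A `+?`/`*?`/`{m,n}?` starts at its minimum and grows only as far as needed for what follows to match.
Walking the string: at [0:4] → '886#'; at [6:13] → '888666/'.
No capturing groups, so `findall` returns the 2 full match strings.

['886#', '888666/']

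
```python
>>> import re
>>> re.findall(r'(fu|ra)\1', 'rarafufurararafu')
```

`\1` is not a pattern — it's the concrete string captured by group 1, re-applied verbatim.
`findall` collects group 1 from each match (3 total).

['ra', 'fu', 'ra']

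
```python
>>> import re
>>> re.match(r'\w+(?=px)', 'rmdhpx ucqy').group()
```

The lookaround is zero-width — it requires the adjacent text to match without consuming it, so the asserted text isn't part of the match.
`re.match` only tries the pattern at the start of the string.
The match spans [0:4] → 'rmdh'.

'rmdh'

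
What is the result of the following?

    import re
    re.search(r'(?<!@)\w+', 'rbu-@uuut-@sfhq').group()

'rbu'

The negative lookaround is zero-width — it rules out positions where the adjacent text would match, without consuming anything.
The match spans [0:3] → 'rbu'.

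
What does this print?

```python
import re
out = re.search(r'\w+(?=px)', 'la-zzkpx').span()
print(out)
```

(3, 6)

The positive lookaround only admits positions where the adjacent text matches; those characters stay outside the span.
`re.search` tries every starting position until one works.
The match spans [3:6] → 'zzk'.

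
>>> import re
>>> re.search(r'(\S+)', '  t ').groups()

('t',)

The match spans [2:3] → 't'.
Captured: group 1 = 't'.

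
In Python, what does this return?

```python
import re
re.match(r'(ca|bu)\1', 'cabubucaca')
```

After group 1 captures some text, `\1` only succeeds where that same text appears again.
With `match`, the pattern is implicitly anchored at the beginning.
Here the pattern fails at index 0, so the call returns None.

None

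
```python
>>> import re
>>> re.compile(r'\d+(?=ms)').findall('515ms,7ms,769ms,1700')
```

The positive lookaround only admits positions where the adjacent text matches; those characters stay outside the span.
Matches: at [0:3] → '515'; at [6:7] → '7'; at [10:13] → '769'.
No capturing groups, so `findall` returns the 3 full match strings.

['515', '7', '769']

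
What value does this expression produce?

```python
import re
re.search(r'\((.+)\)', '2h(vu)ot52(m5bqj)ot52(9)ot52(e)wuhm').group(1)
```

Unlike `match`, `search` isn't anchored — it looks for the pattern anywhere in the string.
The match spans [2:31] → '(vu)ot52(m5bqj)ot52(9)ot52(e)'.
Captured: group 1 = 'vu)ot52(m5bqj)ot52(9)ot52(e'.

'vu)ot52(m5bqj)ot52(9)ot52(e'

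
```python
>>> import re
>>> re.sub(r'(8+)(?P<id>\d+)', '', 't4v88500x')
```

Every occurrence is swapped for ''.

't4vx'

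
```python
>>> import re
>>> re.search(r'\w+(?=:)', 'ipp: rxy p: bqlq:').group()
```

The `(?=…)`/`(?<=…)` assertion just peeks at neighbouring text; it doesn't advance the match position.
The match spans [0:3] → 'ipp'.

'ipp'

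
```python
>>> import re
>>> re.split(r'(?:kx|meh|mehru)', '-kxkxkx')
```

Each match becomes a cut point; 4 segments remain.

['-', '', '', '']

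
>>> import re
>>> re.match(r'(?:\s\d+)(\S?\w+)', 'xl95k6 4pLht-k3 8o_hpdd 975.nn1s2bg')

`re.match` only tries the pattern at the start of the string.
Here position 0 doesn't satisfy it, so the call returns None.

None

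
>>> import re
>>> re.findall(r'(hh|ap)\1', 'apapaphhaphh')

['ap']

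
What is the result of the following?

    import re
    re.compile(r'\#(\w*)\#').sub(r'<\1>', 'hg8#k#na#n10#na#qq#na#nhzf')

'hg8<k>na<n10>na<qq>na#nhzf'

Matches: at [3:6] → '#k#'; at [8:13] → '#n10#'; at [15:19] → '#qq#'.
`\1` in the replacement pulls in group 1's text for each match.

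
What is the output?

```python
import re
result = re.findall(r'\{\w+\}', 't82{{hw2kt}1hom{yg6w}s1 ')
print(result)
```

`findall` yields the raw match text (2 of them) because the pattern has no groups.

['{hw2kt}', '{yg6w}']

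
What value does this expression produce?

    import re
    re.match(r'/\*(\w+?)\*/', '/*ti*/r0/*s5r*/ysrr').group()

'/*ti*/'

`re.match` only tries the pattern at the start of the string.
The match spans [0:6] → '/*ti*/'.
Captured: group 1 = 'ti'.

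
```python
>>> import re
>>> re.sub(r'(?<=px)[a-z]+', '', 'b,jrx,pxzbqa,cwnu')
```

The lookaround is zero-width — it requires the adjacent text to match without consuming it, so the asserted text isn't part of the match.
Every occurrence is swapped for ''.

'b,jrx,px,cwnu'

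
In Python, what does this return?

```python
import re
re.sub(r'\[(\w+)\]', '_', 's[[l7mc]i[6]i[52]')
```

Each match is replaced by '_'.

's[_i_i_'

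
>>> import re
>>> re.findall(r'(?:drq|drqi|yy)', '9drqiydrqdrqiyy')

['drq', 'drq', 'drq', 'yy']

Alternation isn't longest-match — the leftmost alternative that fits at this position is chosen.
Matches: at [1:4] → 'drq'; at [6:9] → 'drq'; at [9:12] → 'drq'; at [13:15] → 'yy'.
No capturing groups, so `findall` returns the 4 full match strings.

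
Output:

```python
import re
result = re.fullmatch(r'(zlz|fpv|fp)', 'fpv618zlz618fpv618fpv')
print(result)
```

For `fullmatch`, every character of the input must be accounted for by the pattern.
Here the string isn't matched end-to-end, so the call returns None.

None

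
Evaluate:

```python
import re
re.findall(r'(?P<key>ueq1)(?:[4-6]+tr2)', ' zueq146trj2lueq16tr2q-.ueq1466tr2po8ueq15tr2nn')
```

['ueq1', 'ueq1', 'ueq1']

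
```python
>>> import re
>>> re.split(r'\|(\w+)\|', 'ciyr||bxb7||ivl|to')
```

Matches to split on: at [5:11] → '|bxb7|'; at [11:16] → '|ivl|'.
With a capturing group present, the delimiter's captured portion is kept in the result list.

['ciyr|', 'bxb7', '', 'ivl', 'to']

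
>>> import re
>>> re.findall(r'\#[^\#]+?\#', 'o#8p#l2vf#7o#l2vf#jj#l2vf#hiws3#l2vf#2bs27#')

['#8p#', '#7o#', '#jj#', '#hiws3#', '#2bs27#']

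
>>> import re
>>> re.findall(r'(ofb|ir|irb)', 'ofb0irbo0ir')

['ofb', 'ir', 'ir']

Alternation isn't longest-match — the leftmost alternative that fits at this position is chosen.
Walking the string: at [0:3] match 'ofb', group 1 = 'ofb'; at [4:6] match 'ir', group 1 = 'ir'; at [9:11] match 'ir', group 1 = 'ir'.
`findall` collects group 1 from each match (3 total).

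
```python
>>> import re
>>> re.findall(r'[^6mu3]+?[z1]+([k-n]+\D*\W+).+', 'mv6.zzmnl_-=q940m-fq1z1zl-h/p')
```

['mnl_-=']

The pattern matches one or more of any character except [6mu3] (lazy); then one or more of one of [z1]; then one or more of a character in [k-n], then zero or more of a non-digit, then one or more of a non-word character (captured); then one or more of any character.
Matches: at [3:29] match '.zzmnl_-=q940m-fq1z1zl-h/p', group 1 = 'mnl_-='.
Because there's exactly one group, `findall` drops the full match and keeps group 1 from the one hit.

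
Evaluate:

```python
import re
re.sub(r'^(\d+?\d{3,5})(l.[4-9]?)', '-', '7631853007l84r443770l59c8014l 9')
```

The pattern matches anchored at the start of the string; then one or more of a digit (lazy), then 3 to 5 of a digit (captured); then a literal 'l', then any character, then optionally a character in [4-9] (captured).
Matches: at [0:13] → '7631853007l84'.
Each match is replaced by '-'.

'-r443770l59c8014l 9'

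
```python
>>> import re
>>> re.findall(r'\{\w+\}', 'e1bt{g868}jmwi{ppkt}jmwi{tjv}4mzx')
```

['{g868}', '{ppkt}', '{tjv}']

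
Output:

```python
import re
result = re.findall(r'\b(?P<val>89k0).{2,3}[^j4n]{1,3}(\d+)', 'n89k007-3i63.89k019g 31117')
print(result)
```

Pattern: a word boundary (`\b`, zero-width); then a literal '8', then the literal '9k0' (captured as 'val'); then 2 to 3 of any character, then 1 to 3 of any character except [j4n]; then one or more of a digit (captured).
Multiple groups make `findall` return tuples — one 2-tuple for the one match.

[('89k0', '117')]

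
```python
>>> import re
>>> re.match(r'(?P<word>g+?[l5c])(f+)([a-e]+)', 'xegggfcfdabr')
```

None

This matches one or more of the literal 'g' (lazy), then one of [l5c] (captured as 'word'); then one or more of a literal 'f' (captured); then one or more of a character in [a-e] (captured).
`re.match` won't scan ahead — the pattern has to work from the very first character.
Here the pattern fails at index 0, so the call returns None.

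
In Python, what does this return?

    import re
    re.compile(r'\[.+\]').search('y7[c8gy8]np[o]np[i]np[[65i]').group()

'[c8gy8]np[o]np[i]np[[65i]'

Unlike `match`, `search` isn't anchored — it looks for the pattern anywhere in the string.
The match spans [2:27] → '[c8gy8]np[o]np[i]np[[65i]'.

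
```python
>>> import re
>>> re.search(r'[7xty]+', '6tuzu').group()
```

't'

The pattern matches one or more of one of [7xty].
`re.search` scans for the first position where the pattern succeeds.
The match spans [1:2] → 't'.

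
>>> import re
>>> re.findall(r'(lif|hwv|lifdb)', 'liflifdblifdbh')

['lif', 'lif', 'lif']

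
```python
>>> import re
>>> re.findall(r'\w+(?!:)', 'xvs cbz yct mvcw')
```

A negative assertion filters positions out without eating any characters.
With no groups in the pattern, `findall` gives back each whole match — 4 here.

['xvs', 'cbz', 'yct', 'mvcw']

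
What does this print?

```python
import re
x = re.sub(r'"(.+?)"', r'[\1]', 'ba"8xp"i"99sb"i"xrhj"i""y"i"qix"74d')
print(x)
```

ba[8xp]i[99sb]i[xrhj]i["y]i[qix]74d

Because the quantifier is non-greedy, it stops expanding at the earliest point where the rest of the pattern can succeed.
Matches: at [2:7] → '"8xp"'; at [8:14] → '"99sb"'; at [15:21] → '"xrhj"'; at [22:26] → '""y"'; at [27:32] → '"qix"'.
Each match is replaced using the text its own group 1 captured.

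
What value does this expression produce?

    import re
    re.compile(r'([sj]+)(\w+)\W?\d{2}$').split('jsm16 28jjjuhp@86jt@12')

['jsm16 28jjjuhp@86', 'j', 't', '']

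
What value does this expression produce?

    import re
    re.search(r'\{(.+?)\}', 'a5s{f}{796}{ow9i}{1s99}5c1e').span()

Lazy quantifiers expand one character at a time until the remainder of the pattern can match.
`search` walks the string left to right and returns the first match it finds.
The match spans [3:6] → '{f}'.
Captured: group 1 = 'f'.

(3, 6)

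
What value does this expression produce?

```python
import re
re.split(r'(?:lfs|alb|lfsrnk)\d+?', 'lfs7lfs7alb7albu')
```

['', '', '', 'albu']

Matches to split on: at [0:4] → 'lfs7'; at [4:8] → 'lfs7'; at [8:12] → 'alb7'.
Splitting on the pattern gives 4 pieces.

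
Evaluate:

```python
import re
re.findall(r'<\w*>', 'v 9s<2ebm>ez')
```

Scanning left to right: at [4:10] → '<2ebm>'.
Since nothing is captured, `findall` lists the 1 matched substring directly.

['<2ebm>']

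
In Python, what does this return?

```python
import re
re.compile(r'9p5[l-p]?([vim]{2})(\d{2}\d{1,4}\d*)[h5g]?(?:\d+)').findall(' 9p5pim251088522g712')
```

2 groups means the one result is a tuple of 2 captured strings — 1 here.

[('im', '251088522')]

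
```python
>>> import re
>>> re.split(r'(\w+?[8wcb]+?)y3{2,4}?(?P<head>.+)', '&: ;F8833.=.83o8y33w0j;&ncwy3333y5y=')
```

['&: ;F8833.=.', '83o8', 'w0j;&ncwy3333y5y=', '']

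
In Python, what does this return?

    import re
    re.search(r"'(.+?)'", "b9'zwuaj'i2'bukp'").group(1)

Because the quantifier is non-greedy, it stops expanding at the earliest point where the rest of the pattern can succeed.
`re.search` scans for the first position where the pattern succeeds.
The match spans [2:9] → "'zwuaj'".
Captured: group 1 = 'zwuaj'.

'zwuaj'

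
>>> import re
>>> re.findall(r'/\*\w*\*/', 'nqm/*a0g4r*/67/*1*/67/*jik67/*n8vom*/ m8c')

Since nothing is captured, `findall` lists the 3 matched substrings directly.

['/*a0g4r*/', '/*1*/', '/*n8vom*/']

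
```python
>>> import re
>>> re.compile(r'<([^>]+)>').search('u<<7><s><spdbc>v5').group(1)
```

The match spans [1:5] → '<<7>'.
Captured: group 1 = '<7'.

'<7'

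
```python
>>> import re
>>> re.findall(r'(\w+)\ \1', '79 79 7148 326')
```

`\1` has to match the exact text group 1 already captured.
With a single group, `findall` returns only what that group captured — 1 item.

['79']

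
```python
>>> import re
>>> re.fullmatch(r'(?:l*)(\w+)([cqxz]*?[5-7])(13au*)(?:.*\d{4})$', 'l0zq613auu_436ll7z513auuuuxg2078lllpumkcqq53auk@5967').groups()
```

('0zq613auu_436ll7z', '5', '13auuuu')

The match spans [0:52] → 'l0zq613auu_436ll7z513auuuuxg2078lllpumkcqq53auk@5967'.
Captured: group 1 = '0zq613auu_436ll7z', group 2 = '5', group 3 = '13auuuu'.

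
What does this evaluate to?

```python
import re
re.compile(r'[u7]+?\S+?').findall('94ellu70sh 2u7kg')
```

With the lazy modifier that quantifier settles for the fewest repetitions that let the rest of the pattern succeed (the atoms after it are unaffected and can still be greedy).
With no groups in the pattern, `findall` gives back each whole match — 2 here.

['u7', 'u7']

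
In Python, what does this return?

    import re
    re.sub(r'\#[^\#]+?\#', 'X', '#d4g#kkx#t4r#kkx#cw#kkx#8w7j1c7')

Matches: at [0:5] → '#d4g#'; at [8:13] → '#t4r#'; at [16:20] → '#cw#'.
Every occurrence is swapped for 'X'.

'XkkxXkkxXkkx#8w7j1c7'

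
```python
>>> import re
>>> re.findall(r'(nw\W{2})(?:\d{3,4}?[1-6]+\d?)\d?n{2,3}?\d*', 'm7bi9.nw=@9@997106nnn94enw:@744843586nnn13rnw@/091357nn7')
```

Pattern: the literal 'nw', then exactly 2 of a non-word character (captured); then 3 to 4 of a digit (lazy), then one or more of a character in [1-6], then optionally a digit (non-capturing group); then optionally a digit, then 2 to 3 of a literal 'n' (lazy), then zero or more of a digit.
Walking the string: at [24:39] match 'nw:@744843586nn', group 1 = 'nw:@'; at [43:56] match 'nw@/091357nn7', group 1 = 'nw@/'.
One capturing group, so `findall` returns just the captured substring from each match — 2 in all.

['nw:@', 'nw@/']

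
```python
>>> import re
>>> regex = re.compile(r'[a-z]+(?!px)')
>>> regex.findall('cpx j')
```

The negative lookaround is zero-width — it rules out positions where the adjacent text would match, without consuming anything.
Scanning left to right: at [0:3] → 'cpx'; at [4:5] → 'j'.
Since nothing is captured, `findall` lists the 2 matched substrings directly.

['cpx', 'j']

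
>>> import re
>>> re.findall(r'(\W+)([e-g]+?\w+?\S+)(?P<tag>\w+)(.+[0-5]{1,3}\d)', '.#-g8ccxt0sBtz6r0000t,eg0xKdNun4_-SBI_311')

[('.#-', 'g8ccxt0sBtz6r0000t,eg0xKdNun4_-SBI', '_', '311')]

This matches one or more of a non-word character (captured); then one or more of a character in [e-g] (lazy), then one or more of a word character (lazy), then one or more of a non-whitespace character (captured); then one or more of a word character (captured as 'tag'); then one or more of any character, then 1 to 3 of a character in [0-5], then a digit (captured).
Walking the string: at [0:41] match '.#-g8ccxt0sBtz6r0000t,eg0xKdNun4_-SBI_311', groups = ('.#-', 'g8ccxt0sBtz6r0000t,eg0xKdNun4_-SBI', '_', '311').
Multiple groups make `findall` return tuples — one 4-tuple for the one match.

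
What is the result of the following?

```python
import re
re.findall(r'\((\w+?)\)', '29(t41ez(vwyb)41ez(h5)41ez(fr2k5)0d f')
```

With a single group, `findall` returns only what that group captured — 3 items.

['vwyb', 'h5', 'fr2k5']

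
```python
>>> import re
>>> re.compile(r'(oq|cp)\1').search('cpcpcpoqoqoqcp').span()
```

After group 1 captures some text, `\1` only succeeds where that same text appears again.
`search` walks the string left to right and returns the first match it finds.
The match spans [0:4] → 'cpcp'.
Captured: group 1 = 'cp'.

(0, 4)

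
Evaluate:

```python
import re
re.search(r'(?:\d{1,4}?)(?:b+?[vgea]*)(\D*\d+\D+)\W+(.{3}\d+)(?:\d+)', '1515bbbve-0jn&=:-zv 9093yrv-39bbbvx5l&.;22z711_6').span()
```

(0, 24)

This matches 1 to 4 of a digit (lazy) (non-capturing group); then one or more of a literal 'b' (lazy), then zero or more of one of [vgea] (non-capturing group); then zero or more of a non-digit, then one or more of a digit, then one or more of a non-digit (captured); then one or more of a non-word character; then exactly 3 of any character, then one or more of a digit (captured); then one or more of a digit (non-capturing group).
`re.search` scans for the first position where the pattern succeeds.
The match spans [0:24] → '1515bbbve-0jn&=:-zv 9093'.
Captured: group 1 = 'bbve-0jn&=:', group 2 = 'zv 909'.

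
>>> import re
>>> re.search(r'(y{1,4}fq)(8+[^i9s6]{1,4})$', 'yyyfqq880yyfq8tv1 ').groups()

('yyfq', '8tv1 ')

The pattern matches 1 to 4 of a literal 'y', then the literal 'fq' (captured); then one or more of the literal '8', then 1 to 4 of any character except [i9s6] (captured); then anchored at the end.
`search` walks the string left to right and returns the first match it finds.
The match spans [9:18] → 'yyfq8tv1 '.
Captured: group 1 = 'yyfq', group 2 = '8tv1 '.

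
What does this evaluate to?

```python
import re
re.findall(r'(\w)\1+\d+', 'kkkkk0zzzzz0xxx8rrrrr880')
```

['k', 'z', 'x', 'r']

A backreference is literal: `\1` must see the identical characters the first group matched.
Matches: at [0:6] match 'kkkkk0', group 1 = 'k'; at [6:12] match 'zzzzz0', group 1 = 'z'; at [12:16] match 'xxx8', group 1 = 'x'; at [16:24] match 'rrrrr880', group 1 = 'r'.
With a single group, `findall` returns only what that group captured — 4 items.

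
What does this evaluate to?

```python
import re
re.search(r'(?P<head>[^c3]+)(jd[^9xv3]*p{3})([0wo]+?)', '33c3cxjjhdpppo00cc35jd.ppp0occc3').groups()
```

('5', 'jd.ppp', '0')

The match spans [19:27] → '5jd.ppp0'.
Captured: group 1 = '5', group 2 = 'jd.ppp', group 3 = '0'.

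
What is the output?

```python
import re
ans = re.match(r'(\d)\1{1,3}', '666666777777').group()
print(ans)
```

6666

`re.match` only tries the pattern at the start of the string.
The match spans [0:4] → '6666'.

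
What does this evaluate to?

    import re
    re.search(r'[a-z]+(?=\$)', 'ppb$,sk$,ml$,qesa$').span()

Because the assertion is zero-width, the text it checks is not consumed and won't appear in the result.
`re.search` scans for the first position where the pattern succeeds.
The match spans [0:3] → 'ppb'.

(0, 3)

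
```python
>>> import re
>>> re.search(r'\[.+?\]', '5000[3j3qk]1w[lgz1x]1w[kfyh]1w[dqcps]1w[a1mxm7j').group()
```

'[3j3qk]'

With the lazy modifier that quantifier settles for the fewest repetitions that let the rest of the pattern succeed (the atoms after it are unaffected and can still be greedy).
`search` walks the string left to right and returns the first match it finds.
The match spans [4:11] → '[3j3qk]'.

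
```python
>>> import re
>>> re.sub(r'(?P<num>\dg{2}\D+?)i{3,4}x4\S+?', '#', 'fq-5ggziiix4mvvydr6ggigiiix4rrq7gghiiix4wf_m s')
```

Lazy quantifiers expand one character at a time until the remainder of the pattern can match.
`sub` substitutes '#' at each match site.

'fq-#vvydr#rq#f_m s'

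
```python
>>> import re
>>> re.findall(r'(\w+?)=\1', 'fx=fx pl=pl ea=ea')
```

A backreference is literal: `\1` must see the identical characters the first group matched.
Scanning left to right: at [0:5] match 'fx=fx', group 1 = 'fx'; at [6:11] match 'pl=pl', group 1 = 'pl'; at [12:17] match 'ea=ea', group 1 = 'ea'.
With a single group, `findall` returns only what that group captured — 3 items.

['fx', 'pl', 'ea']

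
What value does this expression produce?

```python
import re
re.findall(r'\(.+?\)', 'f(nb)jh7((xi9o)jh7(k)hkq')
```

Scanning left to right: at [1:5] → '(nb)'; at [8:15] → '((xi9o)'; at [18:21] → '(k)'.
`findall` yields the raw match text (3 of them) because the pattern has no groups.

['(nb)', '((xi9o)', '(k)']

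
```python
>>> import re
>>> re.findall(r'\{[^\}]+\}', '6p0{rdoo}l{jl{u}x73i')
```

['{rdoo}', '{jl{u}']

Matches: at [3:9] → '{rdoo}'; at [10:16] → '{jl{u}'.
No capturing groups, so `findall` returns the 2 full match strings.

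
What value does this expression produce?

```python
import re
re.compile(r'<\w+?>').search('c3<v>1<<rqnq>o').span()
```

(2, 5)

`re.search` scans for the first position where the pattern succeeds.
The match spans [2:5] → '<v>'.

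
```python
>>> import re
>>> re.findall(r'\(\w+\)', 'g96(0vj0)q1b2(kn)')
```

['(0vj0)', '(kn)']

Scanning left to right: at [3:9] → '(0vj0)'; at [13:17] → '(kn)'.
With no groups in the pattern, `findall` gives back each whole match — 2 here.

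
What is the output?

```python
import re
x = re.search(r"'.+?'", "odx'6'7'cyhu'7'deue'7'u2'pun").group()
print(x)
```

Because the quantifier is non-greedy, it stops expanding at the earliest point where the rest of the pattern can succeed.
`re.search` tries every starting position until one works.
The match spans [3:6] → "'6'".

'6'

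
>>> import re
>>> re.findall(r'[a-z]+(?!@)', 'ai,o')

['ai', 'o']

`(?!…)`/`(?<!…)` only lets a position through if the neighbouring text does NOT match; no characters are consumed.
Walking the string: at [0:2] → 'ai'; at [3:4] → 'o'.
With no groups in the pattern, `findall` gives back each whole match — 2 here.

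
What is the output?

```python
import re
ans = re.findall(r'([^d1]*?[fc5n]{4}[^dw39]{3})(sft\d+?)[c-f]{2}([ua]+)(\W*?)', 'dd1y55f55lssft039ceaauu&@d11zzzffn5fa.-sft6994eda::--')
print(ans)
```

[('y55f55ls', 'sft039', 'aauu', ''), ('zzzffn5fa.-', 'sft6994', 'a', '')]

Pattern: zero or more of any character except [d1] (lazy), then exactly 4 of one of [fc5n], then exactly 3 of any character except [dw39] (captured); then the literal 'sft', then one or more of a digit (lazy) (captured); then exactly 2 of a character in [c-f]; then one or more of one of [ua] (captured); then zero or more of a non-word character (lazy) (captured).
Scanning left to right: at [3:23] match 'y55f55lssft039ceaauu', groups = ('y55f55ls', 'sft039', 'aauu', ''); at [28:49] match 'zzzffn5fa.-sft6994eda', groups = ('zzzffn5fa.-', 'sft6994', 'a', '').
Multiple groups make `findall` return tuples — one 4-tuple for each match.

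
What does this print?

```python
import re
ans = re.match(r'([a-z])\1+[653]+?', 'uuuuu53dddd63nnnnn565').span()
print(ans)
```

A backreference is literal: `\1` must see the identical characters the first group matched.
`re.match` only tries the pattern at the start of the string.
The match spans [0:6] → 'uuuuu5'.
Captured: group 1 = 'u'.

(0, 6)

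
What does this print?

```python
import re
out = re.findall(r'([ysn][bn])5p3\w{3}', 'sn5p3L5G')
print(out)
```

['sn']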